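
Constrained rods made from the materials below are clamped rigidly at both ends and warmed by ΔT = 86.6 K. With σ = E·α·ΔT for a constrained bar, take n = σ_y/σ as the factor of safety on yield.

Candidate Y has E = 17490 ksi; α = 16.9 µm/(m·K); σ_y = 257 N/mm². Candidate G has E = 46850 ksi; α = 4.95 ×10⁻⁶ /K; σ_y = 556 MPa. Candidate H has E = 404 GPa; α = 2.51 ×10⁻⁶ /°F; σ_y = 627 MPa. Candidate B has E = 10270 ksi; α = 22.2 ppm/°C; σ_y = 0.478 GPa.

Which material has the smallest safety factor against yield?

candidate Y

Per material, after unit conversion:
  candidate Y: E = 120.6, α = 16.9, σ_y = 257.0 → σ = 176 MPa, n = 1.46
  candidate G: E = 323.0, α = 4.95, σ_y = 556.0 → σ = 138 MPa, n = 4.02
  candidate H: E = 404.0, α = 4.52, σ_y = 627.0 → σ = 158 MPa, n = 3.97
  candidate B: E = 70.81, α = 22.2, σ_y = 478.0 → σ = 136 MPa, n = 3.51
Candidate Y has the lowest safety factor, n = 1.46.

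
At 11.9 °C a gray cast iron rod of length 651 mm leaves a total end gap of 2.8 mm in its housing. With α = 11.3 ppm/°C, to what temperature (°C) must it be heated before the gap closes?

393 °C

α·L₀·ΔT = 2.8 mm ⇒ ΔT = 2.8 / (11.3×10⁻⁶ × 651.0) = 380.6 K.
T = 11.9 + 380.6 = 392.5 °C.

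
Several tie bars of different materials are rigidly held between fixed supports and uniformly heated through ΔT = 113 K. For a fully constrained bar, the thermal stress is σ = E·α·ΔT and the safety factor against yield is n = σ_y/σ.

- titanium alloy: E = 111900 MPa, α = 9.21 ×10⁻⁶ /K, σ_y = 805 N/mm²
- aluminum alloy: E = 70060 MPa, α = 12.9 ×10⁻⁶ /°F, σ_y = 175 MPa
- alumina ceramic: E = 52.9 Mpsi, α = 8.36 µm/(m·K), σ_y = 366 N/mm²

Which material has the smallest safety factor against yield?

Per material, after unit conversion:
  titanium alloy: E = 111.9, α = 9.21, σ_y = 805.0 → σ = 116 MPa, n = 6.91
  aluminum alloy: E = 70.06, α = 23.2, σ_y = 175.0 → σ = 184 MPa, n = 0.952
  alumina ceramic: E = 364.7, α = 8.36, σ_y = 366.0 → σ = 345 MPa, n = 1.06
Smallest n: aluminum alloy with n = 0.952.

aluminum alloy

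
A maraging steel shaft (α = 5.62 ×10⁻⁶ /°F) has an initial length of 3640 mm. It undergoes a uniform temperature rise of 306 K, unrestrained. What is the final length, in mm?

3651.3 mm

Convert α: 5.62×10⁻⁶/°F × (9/5) = 10.1×10⁻⁶/K.
ΔL = α·L₀·ΔT = 10.1×10⁻⁶ × 3640 mm × 306.0 K = 11.3 mm.
L = L₀ + ΔL = 3640 + 11.3 = 3651.3 mm.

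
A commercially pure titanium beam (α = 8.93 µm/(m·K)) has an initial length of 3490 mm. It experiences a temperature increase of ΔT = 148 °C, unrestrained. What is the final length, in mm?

3494.6 mm

ΔL = α·L₀·ΔT = 8.93×10⁻⁶ × 3490 mm × 148.0 K = 4.61 mm.
L = L₀ + ΔL = 3490 + 4.61 = 3494.6 mm.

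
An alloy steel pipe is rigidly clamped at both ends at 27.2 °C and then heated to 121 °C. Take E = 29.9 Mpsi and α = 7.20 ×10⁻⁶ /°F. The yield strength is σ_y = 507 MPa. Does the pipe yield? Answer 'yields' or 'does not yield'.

does not yield

E = 29.9 Mpsi = 206.2 GPa.
α = 7.20×10⁻⁶/°F × 9/5 = 13.0×10⁻⁶/K.
ΔT = 93.80 K. Constrained thermal stress σ = E·α·ΔT = 206.2×10³ MPa × 13.0×10⁻⁶ × 93.80 = 251 MPa (compressive).
Compare to σ_y = 507 MPa: σ < σ_y, so it does not yield.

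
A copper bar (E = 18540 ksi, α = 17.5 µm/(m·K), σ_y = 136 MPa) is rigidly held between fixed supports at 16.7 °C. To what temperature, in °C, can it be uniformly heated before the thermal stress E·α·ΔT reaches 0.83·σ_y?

E = 18540 ksi = 127.8 GPa.
E·α·ΔT = 112.9 MPa ⇒ ΔT = 112.9 / (127.8×10³ × 17.5×10⁻⁶) = 50.46 K.
T = 16.7 + 50.46 = 67.16 °C.

67.2 °C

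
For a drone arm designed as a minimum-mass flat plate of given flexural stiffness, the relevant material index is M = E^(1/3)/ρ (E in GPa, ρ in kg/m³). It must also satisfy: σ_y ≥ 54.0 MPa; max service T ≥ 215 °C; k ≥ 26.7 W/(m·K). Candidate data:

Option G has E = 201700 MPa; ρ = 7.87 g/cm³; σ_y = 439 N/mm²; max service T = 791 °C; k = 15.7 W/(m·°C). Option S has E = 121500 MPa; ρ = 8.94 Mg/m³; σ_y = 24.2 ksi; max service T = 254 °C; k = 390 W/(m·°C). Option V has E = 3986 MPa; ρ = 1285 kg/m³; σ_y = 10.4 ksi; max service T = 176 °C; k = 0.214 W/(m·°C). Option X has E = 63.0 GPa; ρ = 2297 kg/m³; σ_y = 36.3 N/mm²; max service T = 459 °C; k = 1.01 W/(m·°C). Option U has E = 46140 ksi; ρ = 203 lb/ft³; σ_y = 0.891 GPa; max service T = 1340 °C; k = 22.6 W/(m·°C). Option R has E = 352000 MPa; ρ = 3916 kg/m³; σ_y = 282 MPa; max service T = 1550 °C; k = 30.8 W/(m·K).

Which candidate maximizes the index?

option R

Screen on constraints: σ_y ≥ 54.0 MPa; max service T ≥ 215 °C; k ≥ 26.7 W/(m·K). Survivors: option S, option R.
Normalizing units and computing the index:
  option S: E = 121.5 GPa, ρ = 8940 kg/m³
  option R: E = 352.0 GPa, ρ = 3916 kg/m³
  option R: M = 1.80×10⁻³
  option S: M = 0.554×10⁻³
Option R ranks first.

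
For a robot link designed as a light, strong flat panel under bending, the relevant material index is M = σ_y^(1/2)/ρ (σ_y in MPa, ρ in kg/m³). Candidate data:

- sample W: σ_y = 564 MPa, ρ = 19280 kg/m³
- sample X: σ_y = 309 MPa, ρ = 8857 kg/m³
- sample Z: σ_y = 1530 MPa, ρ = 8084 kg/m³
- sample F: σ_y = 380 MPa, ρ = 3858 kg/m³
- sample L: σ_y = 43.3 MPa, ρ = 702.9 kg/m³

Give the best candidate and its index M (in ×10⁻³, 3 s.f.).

sample L, M = 9.36×10⁻³

Computing M directly (units already consistent):
  sample L: M = 9.36×10⁻³
  sample F: M = 5.05×10⁻³
  sample Z: M = 4.84×10⁻³
  sample X: M = 1.98×10⁻³
  sample W: M = 1.23×10⁻³
Sample L ranks first.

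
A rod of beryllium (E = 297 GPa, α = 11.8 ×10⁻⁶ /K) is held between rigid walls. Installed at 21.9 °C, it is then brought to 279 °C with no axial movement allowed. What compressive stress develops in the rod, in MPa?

901 MPa

ΔT = 257.1 K. Constrained thermal stress σ = E·α·ΔT = 297.0×10³ MPa × 11.8×10⁻⁶ × 257.1 = 901 MPa (compressive).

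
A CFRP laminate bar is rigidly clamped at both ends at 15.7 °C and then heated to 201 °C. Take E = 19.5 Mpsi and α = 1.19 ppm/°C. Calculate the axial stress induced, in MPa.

29.6 MPa

E = 19.5 Mpsi = 134.4 GPa.
ΔT = 185.3 K. Constrained thermal stress σ = E·α·ΔT = 134.4×10³ MPa × 1.19×10⁻⁶ × 185.3 = 29.6 MPa (compressive).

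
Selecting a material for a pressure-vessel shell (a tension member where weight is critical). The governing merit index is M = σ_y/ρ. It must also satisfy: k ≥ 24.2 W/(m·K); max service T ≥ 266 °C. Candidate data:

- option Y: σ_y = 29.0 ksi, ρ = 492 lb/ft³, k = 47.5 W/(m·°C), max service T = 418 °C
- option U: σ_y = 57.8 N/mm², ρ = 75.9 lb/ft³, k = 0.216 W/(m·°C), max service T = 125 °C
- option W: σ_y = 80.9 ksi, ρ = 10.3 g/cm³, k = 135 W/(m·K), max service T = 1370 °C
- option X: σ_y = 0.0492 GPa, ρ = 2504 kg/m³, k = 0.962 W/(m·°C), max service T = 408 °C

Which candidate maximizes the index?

option W

Screen on constraints: k ≥ 24.2 W/(m·K); max service T ≥ 266 °C. Survivors: option Y, option W.
Normalizing units and computing the index:
  option Y: σ_y = 199.9 MPa, ρ = 7881 kg/m³
  option W: σ_y = 557.8 MPa, ρ = 10300 kg/m³
  option W: M = 54.2 kN·m/kg
  option Y: M = 25.4 kN·m/kg
Option W ranks first.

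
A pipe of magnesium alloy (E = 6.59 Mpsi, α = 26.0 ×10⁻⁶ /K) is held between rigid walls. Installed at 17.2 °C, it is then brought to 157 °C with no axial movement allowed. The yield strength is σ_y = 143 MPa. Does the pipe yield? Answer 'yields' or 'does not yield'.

E = 6.59 Mpsi = 45.44 GPa.
ΔT = 139.8 K. Constrained thermal stress σ = E·α·ΔT = 45.44×10³ MPa × 26.0×10⁻⁶ × 139.8 = 165 MPa (compressive).
Compare to σ_y = 143 MPa: σ ≥ σ_y, so it yields.

yields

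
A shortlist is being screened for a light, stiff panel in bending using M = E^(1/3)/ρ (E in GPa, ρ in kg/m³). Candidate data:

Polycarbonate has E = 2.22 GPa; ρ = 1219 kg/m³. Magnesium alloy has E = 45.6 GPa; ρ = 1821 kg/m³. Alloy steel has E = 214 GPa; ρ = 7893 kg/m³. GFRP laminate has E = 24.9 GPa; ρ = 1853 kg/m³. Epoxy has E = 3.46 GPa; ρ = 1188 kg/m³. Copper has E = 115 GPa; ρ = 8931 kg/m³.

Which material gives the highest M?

Computing M directly (units already consistent):
  magnesium alloy: M = 1.96×10⁻³
  GFRP laminate: M = 1.58×10⁻³
  epoxy: M = 1.27×10⁻³
  polycarbonate: M = 1.07×10⁻³
  alloy steel: M = 0.758×10⁻³
  copper: M = 0.545×10⁻³
Magnesium alloy ranks first.

magnesium alloy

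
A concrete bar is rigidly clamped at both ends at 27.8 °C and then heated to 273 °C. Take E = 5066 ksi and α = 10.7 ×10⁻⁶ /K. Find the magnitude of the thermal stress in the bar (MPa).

91.6 MPa

E = 5066 ksi = 34.93 GPa.
ΔT = 245.2 K. Constrained thermal stress σ = E·α·ΔT = 34.93×10³ MPa × 10.7×10⁻⁶ × 245.2 = 91.6 MPa (compressive).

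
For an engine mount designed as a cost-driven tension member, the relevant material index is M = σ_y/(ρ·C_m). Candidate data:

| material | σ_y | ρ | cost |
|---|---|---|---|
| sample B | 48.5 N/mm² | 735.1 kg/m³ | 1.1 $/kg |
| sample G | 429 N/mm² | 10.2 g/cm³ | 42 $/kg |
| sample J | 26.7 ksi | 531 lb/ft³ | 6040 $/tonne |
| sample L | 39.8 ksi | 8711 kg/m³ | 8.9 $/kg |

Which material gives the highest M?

sample B

In SI units:
  sample B: σ_y = 48.50 MPa, ρ = 735.1 kg/m³, cost = 1.100 $/kg
  sample G: σ_y = 429.0 MPa, ρ = 10200 kg/m³, cost = 42.00 $/kg
  sample J: σ_y = 184.1 MPa, ρ = 8506 kg/m³, cost = 6.040 $/kg
  sample L: σ_y = 274.4 MPa, ρ = 8711 kg/m³, cost = 8.900 $/kg
  sample B: M = 60.0 kN·m per $
  sample J: M = 3.58 kN·m per $
  sample L: M = 3.54 kN·m per $
  sample G: M = 1.00 kN·m per $
Sample B has the largest M.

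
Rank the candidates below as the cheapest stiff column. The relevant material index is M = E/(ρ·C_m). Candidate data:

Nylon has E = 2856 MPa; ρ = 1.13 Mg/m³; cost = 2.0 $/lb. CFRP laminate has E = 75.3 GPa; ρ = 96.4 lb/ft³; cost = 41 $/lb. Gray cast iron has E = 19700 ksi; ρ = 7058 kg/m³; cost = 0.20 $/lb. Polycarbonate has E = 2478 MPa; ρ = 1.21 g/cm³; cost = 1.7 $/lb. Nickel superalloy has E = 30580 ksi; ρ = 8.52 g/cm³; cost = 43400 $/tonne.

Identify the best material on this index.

gray cast iron

Convert each candidate to consistent units, then evaluate M:
  nylon: E = 2.856 GPa, ρ = 1130 kg/m³, cost = 4.409 $/kg
  CFRP laminate: E = 75.30 GPa, ρ = 1544 kg/m³, cost = 90.39 $/kg
  gray cast iron: E = 135.8 GPa, ρ = 7058 kg/m³, cost = 0.4409 $/kg
  polycarbonate: E = 2.478 GPa, ρ = 1210 kg/m³, cost = 3.748 $/kg
  nickel superalloy: E = 210.8 GPa, ρ = 8520 kg/m³, cost = 43.40 $/kg
  gray cast iron: M = 43.6 MN·m per $
  nylon: M = 0.573 MN·m per $
  nickel superalloy: M = 0.570 MN·m per $
  polycarbonate: M = 0.546 MN·m per $
  CFRP laminate: M = 0.539 MN·m per $
The maximum is for gray cast iron.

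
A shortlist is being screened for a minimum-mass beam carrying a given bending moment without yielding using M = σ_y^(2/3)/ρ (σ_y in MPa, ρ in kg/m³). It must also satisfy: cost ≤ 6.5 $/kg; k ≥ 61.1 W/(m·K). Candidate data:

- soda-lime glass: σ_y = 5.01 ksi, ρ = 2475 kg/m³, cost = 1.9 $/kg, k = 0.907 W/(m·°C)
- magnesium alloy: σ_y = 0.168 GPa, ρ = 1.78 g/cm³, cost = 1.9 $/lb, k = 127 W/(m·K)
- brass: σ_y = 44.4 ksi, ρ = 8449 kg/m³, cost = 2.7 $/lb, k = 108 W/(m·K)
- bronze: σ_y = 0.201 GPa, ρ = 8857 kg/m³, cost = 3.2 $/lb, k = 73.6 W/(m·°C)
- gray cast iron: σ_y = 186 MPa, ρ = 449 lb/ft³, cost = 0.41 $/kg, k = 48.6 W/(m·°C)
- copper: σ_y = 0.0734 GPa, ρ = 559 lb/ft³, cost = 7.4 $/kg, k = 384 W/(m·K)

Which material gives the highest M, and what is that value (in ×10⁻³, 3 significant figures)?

Screen on constraints: cost ≤ 6.5 $/kg; k ≥ 61.1 W/(m·K). Survivors: magnesium alloy, brass.
After converting to SI:
  magnesium alloy: σ_y = 168.0 MPa, ρ = 1780 kg/m³
  brass: σ_y = 306.1 MPa, ρ = 8449 kg/m³
  magnesium alloy: M = 17.1×10⁻³
  brass: M = 5.38×10⁻³
Highest index: magnesium alloy.

magnesium alloy, M = 17.1×10⁻³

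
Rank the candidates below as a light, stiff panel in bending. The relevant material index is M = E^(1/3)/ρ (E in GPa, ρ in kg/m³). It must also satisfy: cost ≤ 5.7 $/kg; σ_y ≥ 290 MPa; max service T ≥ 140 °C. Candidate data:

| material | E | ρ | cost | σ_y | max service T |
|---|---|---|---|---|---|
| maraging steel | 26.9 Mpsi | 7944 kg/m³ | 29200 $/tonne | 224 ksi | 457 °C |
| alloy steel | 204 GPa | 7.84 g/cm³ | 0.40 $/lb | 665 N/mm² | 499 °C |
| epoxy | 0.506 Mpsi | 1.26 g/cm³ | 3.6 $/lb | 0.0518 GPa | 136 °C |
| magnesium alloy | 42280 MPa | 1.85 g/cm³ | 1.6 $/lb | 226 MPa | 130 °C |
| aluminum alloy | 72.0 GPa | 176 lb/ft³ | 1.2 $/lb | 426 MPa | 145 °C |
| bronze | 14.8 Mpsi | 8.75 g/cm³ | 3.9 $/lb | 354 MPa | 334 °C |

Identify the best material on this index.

aluminum alloy

Screen on constraints: cost ≤ 5.7 $/kg; σ_y ≥ 290 MPa; max service T ≥ 140 °C. Survivors: alloy steel, aluminum alloy.
Putting every candidate on a common basis:
  alloy steel: E = 204.0 GPa, ρ = 7840 kg/m³
  aluminum alloy: E = 72.00 GPa, ρ = 2819 kg/m³
  aluminum alloy: M = 1.48×10⁻³
  alloy steel: M = 0.751×10⁻³
The maximum is for aluminum alloy.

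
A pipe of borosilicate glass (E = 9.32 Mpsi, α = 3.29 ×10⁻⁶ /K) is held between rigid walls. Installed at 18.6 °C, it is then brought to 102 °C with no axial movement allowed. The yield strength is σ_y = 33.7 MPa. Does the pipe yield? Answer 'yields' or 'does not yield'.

E = 9.32 Mpsi = 64.26 GPa.
ΔT = 83.40 K. Constrained thermal stress σ = E·α·ΔT = 64.26×10³ MPa × 3.29×10⁻⁶ × 83.40 = 17.6 MPa (compressive).
Compare to σ_y = 33.7 MPa: σ < σ_y, so it does not yield.

does not yield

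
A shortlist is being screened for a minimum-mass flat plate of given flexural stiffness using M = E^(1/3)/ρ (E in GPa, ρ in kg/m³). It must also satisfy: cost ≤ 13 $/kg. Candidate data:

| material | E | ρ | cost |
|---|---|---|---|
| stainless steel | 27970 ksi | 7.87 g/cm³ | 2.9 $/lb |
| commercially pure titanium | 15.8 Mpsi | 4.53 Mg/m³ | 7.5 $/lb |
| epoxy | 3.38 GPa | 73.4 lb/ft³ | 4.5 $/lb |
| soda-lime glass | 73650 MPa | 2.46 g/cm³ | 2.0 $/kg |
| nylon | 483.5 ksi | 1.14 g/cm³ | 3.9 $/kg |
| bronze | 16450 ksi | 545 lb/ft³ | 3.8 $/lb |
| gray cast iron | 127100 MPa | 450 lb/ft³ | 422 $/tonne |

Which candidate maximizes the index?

soda-lime glass

Screen on constraints: cost ≤ 13 $/kg. Survivors: stainless steel, epoxy, soda-lime glass, nylon, bronze, gray cast iron.
Normalizing units and computing the index:
  stainless steel: E = 192.8 GPa, ρ = 7870 kg/m³
  epoxy: E = 3.380 GPa, ρ = 1176 kg/m³
  soda-lime glass: E = 73.65 GPa, ρ = 2460 kg/m³
  nylon: E = 3.334 GPa, ρ = 1140 kg/m³
  bronze: E = 113.4 GPa, ρ = 8730 kg/m³
  gray cast iron: E = 127.1 GPa, ρ = 7208 kg/m³
  soda-lime glass: M = 1.70×10⁻³
  nylon: M = 1.31×10⁻³
  epoxy: M = 1.28×10⁻³
  stainless steel: M = 0.734×10⁻³
  gray cast iron: M = 0.698×10⁻³
  bronze: M = 0.554×10⁻³
Highest index: soda-lime glass.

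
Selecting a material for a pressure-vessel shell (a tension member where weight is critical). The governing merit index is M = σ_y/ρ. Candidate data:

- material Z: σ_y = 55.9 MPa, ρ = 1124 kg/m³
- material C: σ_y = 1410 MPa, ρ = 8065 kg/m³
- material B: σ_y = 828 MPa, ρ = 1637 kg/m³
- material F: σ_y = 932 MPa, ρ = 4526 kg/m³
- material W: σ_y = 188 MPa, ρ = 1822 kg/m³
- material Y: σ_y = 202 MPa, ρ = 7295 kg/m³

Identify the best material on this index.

Per-candidate index values:
  material B: M = 506 kN·m/kg
  material F: M = 206 kN·m/kg
  material C: M = 175 kN·m/kg
  material W: M = 103 kN·m/kg
  material Z: M = 49.7 kN·m/kg
  material Y: M = 27.7 kN·m/kg
The maximum is for material B.

material B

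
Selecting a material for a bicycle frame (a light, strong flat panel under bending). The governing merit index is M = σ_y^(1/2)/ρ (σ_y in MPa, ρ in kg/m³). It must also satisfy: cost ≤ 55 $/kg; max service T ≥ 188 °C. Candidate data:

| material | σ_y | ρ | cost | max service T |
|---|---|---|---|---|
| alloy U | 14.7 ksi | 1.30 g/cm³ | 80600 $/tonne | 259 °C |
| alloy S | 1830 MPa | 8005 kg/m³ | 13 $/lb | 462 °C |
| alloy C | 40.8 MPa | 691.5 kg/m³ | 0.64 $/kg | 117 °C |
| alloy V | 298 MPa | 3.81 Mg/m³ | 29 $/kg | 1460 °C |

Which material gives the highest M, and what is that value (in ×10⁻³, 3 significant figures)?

Screen on constraints: cost ≤ 55 $/kg; max service T ≥ 188 °C. Survivors: alloy S, alloy V.
Normalizing units and computing the index:
  alloy S: σ_y = 1830 MPa, ρ = 8005 kg/m³
  alloy V: σ_y = 298.0 MPa, ρ = 3810 kg/m³
  alloy S: M = 5.34×10⁻³
  alloy V: M = 4.53×10⁻³
Highest index: alloy S.

alloy S, M = 5.34×10⁻³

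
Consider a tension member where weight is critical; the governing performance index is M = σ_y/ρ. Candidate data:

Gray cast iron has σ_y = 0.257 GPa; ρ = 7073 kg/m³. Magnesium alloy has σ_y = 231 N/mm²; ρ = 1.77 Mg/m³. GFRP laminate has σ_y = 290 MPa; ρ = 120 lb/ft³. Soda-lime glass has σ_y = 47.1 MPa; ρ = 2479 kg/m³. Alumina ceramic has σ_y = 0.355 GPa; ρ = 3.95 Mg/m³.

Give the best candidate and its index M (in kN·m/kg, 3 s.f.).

GFRP laminate, M = 151 kN·m/kg

Convert each candidate to consistent units, then evaluate M:
  gray cast iron: σ_y = 257.0 MPa, ρ = 7073 kg/m³
  magnesium alloy: σ_y = 231.0 MPa, ρ = 1770 kg/m³
  GFRP laminate: σ_y = 290.0 MPa, ρ = 1922 kg/m³
  soda-lime glass: σ_y = 47.10 MPa, ρ = 2479 kg/m³
  alumina ceramic: σ_y = 355.0 MPa, ρ = 3950 kg/m³
  GFRP laminate: M = 151 kN·m/kg
  magnesium alloy: M = 131 kN·m/kg
  alumina ceramic: M = 89.9 kN·m/kg
  gray cast iron: M = 36.3 kN·m/kg
  soda-lime glass: M = 19.0 kN·m/kg
Highest index: GFRP laminate.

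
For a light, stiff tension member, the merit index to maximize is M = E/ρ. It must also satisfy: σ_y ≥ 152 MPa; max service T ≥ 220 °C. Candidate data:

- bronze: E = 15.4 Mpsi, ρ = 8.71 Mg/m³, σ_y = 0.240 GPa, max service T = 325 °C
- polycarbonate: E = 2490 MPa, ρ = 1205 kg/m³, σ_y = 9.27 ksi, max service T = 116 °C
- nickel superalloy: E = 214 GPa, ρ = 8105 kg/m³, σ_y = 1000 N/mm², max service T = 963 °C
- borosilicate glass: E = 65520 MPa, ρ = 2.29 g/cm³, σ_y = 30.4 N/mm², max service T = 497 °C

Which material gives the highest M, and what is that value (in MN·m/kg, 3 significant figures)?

Screen on constraints: σ_y ≥ 152 MPa; max service T ≥ 220 °C. Survivors: bronze, nickel superalloy.
After converting to SI:
  bronze: E = 106.2 GPa, ρ = 8710 kg/m³
  nickel superalloy: E = 214.0 GPa, ρ = 8105 kg/m³
  nickel superalloy: M = 26.4 MN·m/kg
  bronze: M = 12.2 MN·m/kg
Highest index: nickel superalloy.

nickel superalloy, M = 26.4 MN·m/kg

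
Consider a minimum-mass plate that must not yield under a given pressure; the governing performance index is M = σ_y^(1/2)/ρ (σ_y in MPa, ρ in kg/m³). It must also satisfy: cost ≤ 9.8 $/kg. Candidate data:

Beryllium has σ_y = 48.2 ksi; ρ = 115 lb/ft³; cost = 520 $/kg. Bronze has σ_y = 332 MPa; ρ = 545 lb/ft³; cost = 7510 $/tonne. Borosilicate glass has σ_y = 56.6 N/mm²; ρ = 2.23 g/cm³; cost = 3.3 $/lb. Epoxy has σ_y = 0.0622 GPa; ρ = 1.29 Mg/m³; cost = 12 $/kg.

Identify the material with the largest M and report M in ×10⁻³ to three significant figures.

Screen on constraints: cost ≤ 9.8 $/kg. Survivors: bronze, borosilicate glass.
Putting every candidate on a common basis:
  bronze: σ_y = 332.0 MPa, ρ = 8730 kg/m³
  borosilicate glass: σ_y = 56.60 MPa, ρ = 2230 kg/m³
  borosilicate glass: M = 3.37×10⁻³
  bronze: M = 2.09×10⁻³
Highest index: borosilicate glass.

borosilicate glass, M = 3.37×10⁻³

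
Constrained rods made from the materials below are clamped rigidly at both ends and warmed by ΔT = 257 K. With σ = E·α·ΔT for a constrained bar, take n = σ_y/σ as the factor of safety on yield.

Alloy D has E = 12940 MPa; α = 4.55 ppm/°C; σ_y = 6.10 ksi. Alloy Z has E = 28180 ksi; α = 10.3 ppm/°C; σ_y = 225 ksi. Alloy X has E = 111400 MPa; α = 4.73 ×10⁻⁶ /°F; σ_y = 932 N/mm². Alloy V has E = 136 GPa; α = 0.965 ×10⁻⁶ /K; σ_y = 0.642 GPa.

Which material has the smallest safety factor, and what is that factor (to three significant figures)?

Per material, after unit conversion:
  alloy D: E = 12.94, α = 4.55, σ_y = 42.06 → σ = 15.1 MPa, n = 2.78
  alloy Z: E = 194.3, α = 10.3, σ_y = 1551 → σ = 514 MPa, n = 3.02
  alloy X: E = 111.4, α = 8.51, σ_y = 932.0 → σ = 244 MPa, n = 3.82
  alloy V: E = 136.0, α = 0.965, σ_y = 642.0 → σ = 33.7 MPa, n = 19.0
The minimum is alloy D at n = 2.78.

alloy D, n = 2.78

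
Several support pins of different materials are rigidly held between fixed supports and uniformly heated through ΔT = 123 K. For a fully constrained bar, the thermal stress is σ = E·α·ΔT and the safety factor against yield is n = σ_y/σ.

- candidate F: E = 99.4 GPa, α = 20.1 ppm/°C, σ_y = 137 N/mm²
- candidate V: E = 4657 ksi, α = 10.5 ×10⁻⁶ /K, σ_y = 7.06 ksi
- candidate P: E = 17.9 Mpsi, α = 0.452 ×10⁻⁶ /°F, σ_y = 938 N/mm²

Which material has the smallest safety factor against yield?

candidate F

With everything in SI (GPa, ×10⁻⁶/K, MPa):
  candidate F: E = 99.40, α = 20.1, σ_y = 137.0 → σ = 246 MPa, n = 0.557
  candidate V: E = 32.11, α = 10.5, σ_y = 48.68 → σ = 41.5 MPa, n = 1.17
  candidate P: E = 123.4, α = 0.814, σ_y = 938.0 → σ = 12.4 MPa, n = 75.9
The minimum is candidate F at n = 0.557.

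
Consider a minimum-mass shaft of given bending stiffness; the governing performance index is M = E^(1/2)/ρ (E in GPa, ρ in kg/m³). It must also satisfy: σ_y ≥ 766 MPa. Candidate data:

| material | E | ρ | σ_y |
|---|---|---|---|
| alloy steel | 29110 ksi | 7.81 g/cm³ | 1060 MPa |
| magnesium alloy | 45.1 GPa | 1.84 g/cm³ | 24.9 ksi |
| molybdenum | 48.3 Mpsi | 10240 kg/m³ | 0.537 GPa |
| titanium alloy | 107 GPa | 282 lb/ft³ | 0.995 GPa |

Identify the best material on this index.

titanium alloy

Screen on constraints: σ_y ≥ 766 MPa. Survivors: alloy steel, titanium alloy.
In SI units:
  alloy steel: E = 200.7 GPa, ρ = 7810 kg/m³
  titanium alloy: E = 107.0 GPa, ρ = 4517 kg/m³
  titanium alloy: M = 2.29×10⁻³
  alloy steel: M = 1.81×10⁻³
Titanium alloy ranks first.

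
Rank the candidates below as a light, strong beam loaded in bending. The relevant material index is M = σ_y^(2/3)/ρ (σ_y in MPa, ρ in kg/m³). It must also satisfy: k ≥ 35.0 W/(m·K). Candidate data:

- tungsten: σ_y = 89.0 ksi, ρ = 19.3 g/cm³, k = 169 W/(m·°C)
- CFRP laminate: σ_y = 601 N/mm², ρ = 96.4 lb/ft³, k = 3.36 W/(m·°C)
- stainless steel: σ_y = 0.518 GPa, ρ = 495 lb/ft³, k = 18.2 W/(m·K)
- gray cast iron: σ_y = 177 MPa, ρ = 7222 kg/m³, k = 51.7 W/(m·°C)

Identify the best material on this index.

gray cast iron

Screen on constraints: k ≥ 35.0 W/(m·K). Survivors: tungsten, gray cast iron.
Convert each candidate to consistent units, then evaluate M:
  tungsten: σ_y = 613.6 MPa, ρ = 19300 kg/m³
  gray cast iron: σ_y = 177.0 MPa, ρ = 7222 kg/m³
  gray cast iron: M = 4.37×10⁻³
  tungsten: M = 3.74×10⁻³
The maximum is for gray cast iron.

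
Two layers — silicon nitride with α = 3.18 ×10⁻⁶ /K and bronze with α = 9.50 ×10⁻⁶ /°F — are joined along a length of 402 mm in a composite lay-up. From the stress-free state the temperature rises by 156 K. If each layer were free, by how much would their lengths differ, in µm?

873 µm

bronze: α = 9.50×10⁻⁶/°F × 9/5 = 17.1×10⁻⁶/K.
Δα = |3.18 − 17.1|×10⁻⁶/K = 13.9×10⁻⁶/K.
ΔL_mismatch = Δα·L·ΔT = 13.9×10⁻⁶ × 402.0 mm × 156.0 K = 873 µm.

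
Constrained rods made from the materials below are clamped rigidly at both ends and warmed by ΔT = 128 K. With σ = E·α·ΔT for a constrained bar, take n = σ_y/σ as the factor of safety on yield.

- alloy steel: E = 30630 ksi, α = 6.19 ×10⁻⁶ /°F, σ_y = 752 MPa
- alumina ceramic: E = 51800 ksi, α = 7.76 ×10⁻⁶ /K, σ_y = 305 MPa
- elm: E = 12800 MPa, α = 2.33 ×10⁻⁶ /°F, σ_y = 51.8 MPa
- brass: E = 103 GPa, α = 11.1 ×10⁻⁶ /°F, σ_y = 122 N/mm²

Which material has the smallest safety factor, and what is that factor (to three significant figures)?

In consistent units (E in GPa, α in ×10⁻⁶/K, σ_y in MPa):
  alloy steel: E = 211.2, α = 11.1, σ_y = 752.0 → σ = 301 MPa, n = 2.50
  alumina ceramic: E = 357.1, α = 7.76, σ_y = 305.0 → σ = 355 MPa, n = 0.860
  elm: E = 12.80, α = 4.19, σ_y = 51.80 → σ = 6.87 MPa, n = 7.54
  brass: E = 103.0, α = 20.0, σ_y = 122.0 → σ = 263 MPa, n = 0.463
Brass has the lowest safety factor, n = 0.463.

brass, n = 0.463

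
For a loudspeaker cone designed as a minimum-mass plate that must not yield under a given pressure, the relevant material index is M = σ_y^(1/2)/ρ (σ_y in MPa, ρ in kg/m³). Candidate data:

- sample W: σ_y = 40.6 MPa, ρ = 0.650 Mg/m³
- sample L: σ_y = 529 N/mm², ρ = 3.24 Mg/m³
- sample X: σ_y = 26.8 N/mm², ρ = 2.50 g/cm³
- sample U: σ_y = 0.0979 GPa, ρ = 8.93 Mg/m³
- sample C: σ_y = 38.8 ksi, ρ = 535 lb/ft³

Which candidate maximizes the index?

Putting every candidate on a common basis:
  sample W: σ_y = 40.60 MPa, ρ = 650.0 kg/m³
  sample L: σ_y = 529.0 MPa, ρ = 3240 kg/m³
  sample X: σ_y = 26.80 MPa, ρ = 2500 kg/m³
  sample U: σ_y = 97.90 MPa, ρ = 8930 kg/m³
  sample C: σ_y = 267.5 MPa, ρ = 8570 kg/m³
  sample W: M = 9.80×10⁻³
  sample L: M = 7.10×10⁻³
  sample X: M = 2.07×10⁻³
  sample C: M = 1.91×10⁻³
  sample U: M = 1.11×10⁻³
The maximum is for sample W.

sample W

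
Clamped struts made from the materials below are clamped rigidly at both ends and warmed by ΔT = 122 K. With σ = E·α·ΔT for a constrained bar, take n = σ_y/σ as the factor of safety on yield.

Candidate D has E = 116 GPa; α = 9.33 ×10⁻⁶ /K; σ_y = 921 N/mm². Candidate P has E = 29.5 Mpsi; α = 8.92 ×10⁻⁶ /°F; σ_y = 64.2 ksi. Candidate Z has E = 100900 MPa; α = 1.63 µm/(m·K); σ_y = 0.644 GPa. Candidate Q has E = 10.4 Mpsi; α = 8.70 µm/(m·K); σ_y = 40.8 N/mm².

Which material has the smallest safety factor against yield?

In consistent units (E in GPa, α in ×10⁻⁶/K, σ_y in MPa):
  candidate D: E = 116.0, α = 9.33, σ_y = 921.0 → σ = 132 MPa, n = 6.98
  candidate P: E = 203.4, α = 16.1, σ_y = 442.6 → σ = 398 MPa, n = 1.11
  candidate Z: E = 100.9, α = 1.63, σ_y = 644.0 → σ = 20.1 MPa, n = 32.1
  candidate Q: E = 71.71, α = 8.70, σ_y = 40.80 → σ = 76.1 MPa, n = 0.536
Candidate Q has the lowest safety factor, n = 0.536.

candidate Q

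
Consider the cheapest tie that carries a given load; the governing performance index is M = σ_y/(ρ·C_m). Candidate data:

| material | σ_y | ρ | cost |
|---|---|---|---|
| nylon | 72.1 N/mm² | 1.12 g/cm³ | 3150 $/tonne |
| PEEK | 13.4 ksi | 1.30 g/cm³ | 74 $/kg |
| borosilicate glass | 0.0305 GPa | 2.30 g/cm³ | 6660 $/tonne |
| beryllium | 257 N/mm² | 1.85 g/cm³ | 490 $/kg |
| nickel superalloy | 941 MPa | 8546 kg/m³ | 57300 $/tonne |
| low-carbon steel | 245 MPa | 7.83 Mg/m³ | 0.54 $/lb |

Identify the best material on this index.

Convert each candidate to consistent units, then evaluate M:
  nylon: σ_y = 72.10 MPa, ρ = 1120 kg/m³, cost = 3.150 $/kg
  PEEK: σ_y = 92.39 MPa, ρ = 1300 kg/m³, cost = 74.00 $/kg
  borosilicate glass: σ_y = 30.50 MPa, ρ = 2300 kg/m³, cost = 6.660 $/kg
  beryllium: σ_y = 257.0 MPa, ρ = 1850 kg/m³, cost = 490.0 $/kg
  nickel superalloy: σ_y = 941.0 MPa, ρ = 8546 kg/m³, cost = 57.30 $/kg
  low-carbon steel: σ_y = 245.0 MPa, ρ = 7830 kg/m³, cost = 1.190 $/kg
  low-carbon steel: M = 26.3 kN·m per $
  nylon: M = 20.4 kN·m per $
  borosilicate glass: M = 1.99 kN·m per $
  nickel superalloy: M = 1.92 kN·m per $
  PEEK: M = 0.960 kN·m per $
  beryllium: M = 0.284 kN·m per $
The maximum is for low-carbon steel.

low-carbon steel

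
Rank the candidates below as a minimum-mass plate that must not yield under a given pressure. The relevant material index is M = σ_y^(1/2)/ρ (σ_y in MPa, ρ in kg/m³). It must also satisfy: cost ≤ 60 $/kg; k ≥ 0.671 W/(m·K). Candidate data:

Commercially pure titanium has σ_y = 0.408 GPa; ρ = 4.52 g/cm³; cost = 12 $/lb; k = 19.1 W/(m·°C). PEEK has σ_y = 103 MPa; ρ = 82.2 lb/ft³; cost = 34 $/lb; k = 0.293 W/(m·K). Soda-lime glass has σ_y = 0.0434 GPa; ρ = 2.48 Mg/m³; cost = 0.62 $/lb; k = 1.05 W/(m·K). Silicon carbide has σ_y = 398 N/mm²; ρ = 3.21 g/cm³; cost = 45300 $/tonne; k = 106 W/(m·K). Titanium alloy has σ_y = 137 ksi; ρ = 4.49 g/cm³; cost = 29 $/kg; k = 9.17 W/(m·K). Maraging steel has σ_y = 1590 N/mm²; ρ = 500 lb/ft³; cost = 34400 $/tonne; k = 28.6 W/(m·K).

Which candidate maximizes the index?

Screen on constraints: cost ≤ 60 $/kg; k ≥ 0.671 W/(m·K). Survivors: commercially pure titanium, soda-lime glass, silicon carbide, titanium alloy, maraging steel.
Putting every candidate on a common basis:
  commercially pure titanium: σ_y = 408.0 MPa, ρ = 4520 kg/m³
  soda-lime glass: σ_y = 43.40 MPa, ρ = 2480 kg/m³
  silicon carbide: σ_y = 398.0 MPa, ρ = 3210 kg/m³
  titanium alloy: σ_y = 944.6 MPa, ρ = 4490 kg/m³
  maraging steel: σ_y = 1590 MPa, ρ = 8009 kg/m³
  titanium alloy: M = 6.85×10⁻³
  silicon carbide: M = 6.21×10⁻³
  maraging steel: M = 4.98×10⁻³
  commercially pure titanium: M = 4.47×10⁻³
  soda-lime glass: M = 2.66×10⁻³
Highest index: titanium alloy.

titanium alloy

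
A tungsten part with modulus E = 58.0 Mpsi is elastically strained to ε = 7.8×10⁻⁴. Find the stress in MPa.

E = 58.0 Mpsi = 399.9 GPa.
σ = E·ε = 399900 MPa × 7.8×10⁻⁴ = 312 MPa.

312 MPa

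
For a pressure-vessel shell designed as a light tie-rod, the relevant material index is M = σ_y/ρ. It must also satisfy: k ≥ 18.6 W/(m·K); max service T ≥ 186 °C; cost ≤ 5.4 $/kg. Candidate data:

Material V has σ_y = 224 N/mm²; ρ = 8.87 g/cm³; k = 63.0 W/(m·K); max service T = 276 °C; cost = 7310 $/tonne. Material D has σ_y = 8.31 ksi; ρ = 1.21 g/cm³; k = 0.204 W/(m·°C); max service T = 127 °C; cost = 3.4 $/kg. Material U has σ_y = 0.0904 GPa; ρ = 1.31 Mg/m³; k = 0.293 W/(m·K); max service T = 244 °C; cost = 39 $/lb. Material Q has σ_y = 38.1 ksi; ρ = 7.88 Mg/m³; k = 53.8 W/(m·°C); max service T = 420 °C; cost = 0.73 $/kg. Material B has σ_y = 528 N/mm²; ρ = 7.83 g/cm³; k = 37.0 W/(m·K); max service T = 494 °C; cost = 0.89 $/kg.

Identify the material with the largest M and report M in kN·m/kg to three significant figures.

material B, M = 67.4 kN·m/kg

Screen on constraints: k ≥ 18.6 W/(m·K); max service T ≥ 186 °C; cost ≤ 5.4 $/kg. Survivors: material Q, material B.
In SI units:
  material Q: σ_y = 262.7 MPa, ρ = 7880 kg/m³
  material B: σ_y = 528.0 MPa, ρ = 7830 kg/m³
  material B: M = 67.4 kN·m/kg
  material Q: M = 33.3 kN·m/kg
The maximum is for material B.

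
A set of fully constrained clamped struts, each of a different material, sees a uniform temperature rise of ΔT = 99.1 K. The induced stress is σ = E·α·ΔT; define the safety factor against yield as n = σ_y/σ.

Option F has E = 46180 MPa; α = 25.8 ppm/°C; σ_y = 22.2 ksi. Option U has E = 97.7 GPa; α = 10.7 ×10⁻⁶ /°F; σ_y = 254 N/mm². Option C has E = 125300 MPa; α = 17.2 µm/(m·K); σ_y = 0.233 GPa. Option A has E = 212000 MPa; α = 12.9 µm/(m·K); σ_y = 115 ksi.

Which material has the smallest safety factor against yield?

option C

Converting E to GPa, α to ×10⁻⁶/K, σ_y to MPa, then σ and n for each:
  option F: E = 46.18, α = 25.8, σ_y = 153.1 → σ = 118 MPa, n = 1.30
  option U: E = 97.70, α = 19.3, σ_y = 254.0 → σ = 186 MPa, n = 1.36
  option C: E = 125.3, α = 17.2, σ_y = 233.0 → σ = 214 MPa, n = 1.09
  option A: E = 212.0, α = 12.9, σ_y = 792.9 → σ = 271 MPa, n = 2.93
The minimum is option C at n = 1.09.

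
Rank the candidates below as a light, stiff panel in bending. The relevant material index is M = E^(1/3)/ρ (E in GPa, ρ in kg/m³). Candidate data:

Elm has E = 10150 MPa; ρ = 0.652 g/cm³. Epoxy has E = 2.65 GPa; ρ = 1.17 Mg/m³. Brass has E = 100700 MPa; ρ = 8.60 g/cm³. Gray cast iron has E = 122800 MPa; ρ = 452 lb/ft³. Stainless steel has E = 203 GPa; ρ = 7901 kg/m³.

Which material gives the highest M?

elm

After converting to SI:
  elm: E = 10.15 GPa, ρ = 652.0 kg/m³
  epoxy: E = 2.650 GPa, ρ = 1170 kg/m³
  brass: E = 100.7 GPa, ρ = 8600 kg/m³
  gray cast iron: E = 122.8 GPa, ρ = 7240 kg/m³
  stainless steel: E = 203.0 GPa, ρ = 7901 kg/m³
  elm: M = 3.32×10⁻³
  epoxy: M = 1.18×10⁻³
  stainless steel: M = 0.744×10⁻³
  gray cast iron: M = 0.686×10⁻³
  brass: M = 0.541×10⁻³
Highest index: elm.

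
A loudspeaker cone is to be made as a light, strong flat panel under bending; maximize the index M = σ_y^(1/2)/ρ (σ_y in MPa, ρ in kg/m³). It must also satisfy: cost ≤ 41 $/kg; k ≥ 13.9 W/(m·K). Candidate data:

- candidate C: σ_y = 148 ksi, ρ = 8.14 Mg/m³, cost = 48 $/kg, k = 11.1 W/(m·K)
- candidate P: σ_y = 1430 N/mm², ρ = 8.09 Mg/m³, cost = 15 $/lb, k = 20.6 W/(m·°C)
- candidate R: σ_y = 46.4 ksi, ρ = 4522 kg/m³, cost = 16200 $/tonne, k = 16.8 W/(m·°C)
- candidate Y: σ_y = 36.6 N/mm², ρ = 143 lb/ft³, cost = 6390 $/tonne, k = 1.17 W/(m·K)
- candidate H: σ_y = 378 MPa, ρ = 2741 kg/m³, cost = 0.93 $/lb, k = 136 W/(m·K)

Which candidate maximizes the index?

Screen on constraints: cost ≤ 41 $/kg; k ≥ 13.9 W/(m·K). Survivors: candidate P, candidate R, candidate H.
After converting to SI:
  candidate P: σ_y = 1430 MPa, ρ = 8090 kg/m³
  candidate R: σ_y = 319.9 MPa, ρ = 4522 kg/m³
  candidate H: σ_y = 378.0 MPa, ρ = 2741 kg/m³
  candidate H: M = 7.09×10⁻³
  candidate P: M = 4.67×10⁻³
  candidate R: M = 3.96×10⁻³
The maximum is for candidate H.

candidate H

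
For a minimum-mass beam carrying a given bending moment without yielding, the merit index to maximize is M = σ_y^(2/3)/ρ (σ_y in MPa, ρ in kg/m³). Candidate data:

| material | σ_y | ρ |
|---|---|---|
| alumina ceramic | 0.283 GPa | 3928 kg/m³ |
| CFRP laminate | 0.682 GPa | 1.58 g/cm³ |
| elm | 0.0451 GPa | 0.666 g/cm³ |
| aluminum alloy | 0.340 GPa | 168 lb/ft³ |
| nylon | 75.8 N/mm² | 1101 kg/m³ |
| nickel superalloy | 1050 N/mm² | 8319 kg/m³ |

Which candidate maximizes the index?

CFRP laminate

Putting every candidate on a common basis:
  alumina ceramic: σ_y = 283.0 MPa, ρ = 3928 kg/m³
  CFRP laminate: σ_y = 682.0 MPa, ρ = 1580 kg/m³
  elm: σ_y = 45.10 MPa, ρ = 666.0 kg/m³
  aluminum alloy: σ_y = 340.0 MPa, ρ = 2691 kg/m³
  nylon: σ_y = 75.80 MPa, ρ = 1101 kg/m³
  nickel superalloy: σ_y = 1050 MPa, ρ = 8319 kg/m³
  CFRP laminate: M = 49.0×10⁻³
  elm: M = 19.0×10⁻³
  aluminum alloy: M = 18.1×10⁻³
  nylon: M = 16.3×10⁻³
  nickel superalloy: M = 12.4×10⁻³
  alumina ceramic: M = 11.0×10⁻³
CFRP laminate ranks first.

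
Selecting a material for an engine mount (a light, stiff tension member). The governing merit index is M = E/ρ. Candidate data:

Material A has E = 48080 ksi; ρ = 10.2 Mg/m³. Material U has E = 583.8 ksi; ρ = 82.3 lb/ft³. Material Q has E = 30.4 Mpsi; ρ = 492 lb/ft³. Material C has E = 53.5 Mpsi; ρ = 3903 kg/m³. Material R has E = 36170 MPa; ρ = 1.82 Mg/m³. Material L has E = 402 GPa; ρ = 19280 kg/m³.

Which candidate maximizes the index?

After converting to SI:
  material A: E = 331.5 GPa, ρ = 10200 kg/m³
  material U: E = 4.025 GPa, ρ = 1318 kg/m³
  material Q: E = 209.6 GPa, ρ = 7881 kg/m³
  material C: E = 368.9 GPa, ρ = 3903 kg/m³
  material R: E = 36.17 GPa, ρ = 1820 kg/m³
  material L: E = 402.0 GPa, ρ = 19280 kg/m³
  material C: M = 94.5 MN·m/kg
  material A: M = 32.5 MN·m/kg
  material Q: M = 26.6 MN·m/kg
  material L: M = 20.9 MN·m/kg
  material R: M = 19.9 MN·m/kg
  material U: M = 3.05 MN·m/kg
Material C has the largest M.

material C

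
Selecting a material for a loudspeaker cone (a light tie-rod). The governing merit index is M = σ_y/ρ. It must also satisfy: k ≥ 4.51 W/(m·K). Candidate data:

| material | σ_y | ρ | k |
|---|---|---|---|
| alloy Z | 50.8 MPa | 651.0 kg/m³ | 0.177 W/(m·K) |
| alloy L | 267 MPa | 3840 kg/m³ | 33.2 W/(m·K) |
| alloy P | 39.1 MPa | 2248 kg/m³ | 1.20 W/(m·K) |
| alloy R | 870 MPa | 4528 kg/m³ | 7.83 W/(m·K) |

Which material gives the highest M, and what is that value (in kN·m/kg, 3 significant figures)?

alloy R, M = 192 kN·m/kg

Screen on constraints: k ≥ 4.51 W/(m·K). Survivors: alloy L, alloy R.
Computing M directly (units already consistent):
  alloy R: M = 192 kN·m/kg
  alloy L: M = 69.5 kN·m/kg
Highest index: alloy R.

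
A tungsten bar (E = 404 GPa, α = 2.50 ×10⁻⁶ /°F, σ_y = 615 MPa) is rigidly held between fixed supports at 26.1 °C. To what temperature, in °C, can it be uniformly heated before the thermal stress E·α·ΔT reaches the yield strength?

α = 2.50×10⁻⁶/°F × 9/5 = 4.50×10⁻⁶/K.
E·α·ΔT = 615.0 MPa ⇒ ΔT = 615.0 / (404.0×10³ × 4.50×10⁻⁶) = 338.3 K.
T = 26.1 + 338.3 = 364.4 °C.

364 °C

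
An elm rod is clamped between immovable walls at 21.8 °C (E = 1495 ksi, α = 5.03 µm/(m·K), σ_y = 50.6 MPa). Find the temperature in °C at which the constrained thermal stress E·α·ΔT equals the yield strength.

E = 1495 ksi = 10.31 GPa.
E·α·ΔT = 50.60 MPa ⇒ ΔT = 50.60 / (10.31×10³ × 5.03×10⁻⁶) = 975.9 K.
T = 21.8 + 975.9 = 997.7 °C.

998 °C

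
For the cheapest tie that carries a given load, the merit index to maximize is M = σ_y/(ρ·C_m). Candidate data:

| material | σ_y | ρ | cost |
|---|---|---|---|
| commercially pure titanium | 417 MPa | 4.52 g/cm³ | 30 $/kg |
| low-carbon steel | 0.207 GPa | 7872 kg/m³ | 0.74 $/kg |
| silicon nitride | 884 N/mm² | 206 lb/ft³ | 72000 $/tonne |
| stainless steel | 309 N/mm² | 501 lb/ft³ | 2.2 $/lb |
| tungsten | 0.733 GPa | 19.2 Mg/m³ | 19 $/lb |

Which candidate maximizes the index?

low-carbon steel

Putting every candidate on a common basis:
  commercially pure titanium: σ_y = 417.0 MPa, ρ = 4520 kg/m³, cost = 30.00 $/kg
  low-carbon steel: σ_y = 207.0 MPa, ρ = 7872 kg/m³, cost = 0.7400 $/kg
  silicon nitride: σ_y = 884.0 MPa, ρ = 3300 kg/m³, cost = 72.00 $/kg
  stainless steel: σ_y = 309.0 MPa, ρ = 8025 kg/m³, cost = 4.850 $/kg
  tungsten: σ_y = 733.0 MPa, ρ = 19200 kg/m³, cost = 41.89 $/kg
  low-carbon steel: M = 35.5 kN·m per $
  stainless steel: M = 7.94 kN·m per $
  silicon nitride: M = 3.72 kN·m per $
  commercially pure titanium: M = 3.08 kN·m per $
  tungsten: M = 0.911 kN·m per $
The maximum is for low-carbon steel.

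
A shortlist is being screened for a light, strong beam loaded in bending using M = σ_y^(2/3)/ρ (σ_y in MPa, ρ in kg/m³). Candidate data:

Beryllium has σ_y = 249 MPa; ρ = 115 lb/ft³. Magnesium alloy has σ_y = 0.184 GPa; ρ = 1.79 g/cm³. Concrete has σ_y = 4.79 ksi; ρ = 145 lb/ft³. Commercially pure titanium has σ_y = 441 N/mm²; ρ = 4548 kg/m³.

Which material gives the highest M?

beryllium

Convert each candidate to consistent units, then evaluate M:
  beryllium: σ_y = 249.0 MPa, ρ = 1842 kg/m³
  magnesium alloy: σ_y = 184.0 MPa, ρ = 1790 kg/m³
  concrete: σ_y = 33.03 MPa, ρ = 2323 kg/m³
  commercially pure titanium: σ_y = 441.0 MPa, ρ = 4548 kg/m³
  beryllium: M = 21.5×10⁻³
  magnesium alloy: M = 18.1×10⁻³
  commercially pure titanium: M = 12.7×10⁻³
  concrete: M = 4.43×10⁻³
Beryllium ranks first.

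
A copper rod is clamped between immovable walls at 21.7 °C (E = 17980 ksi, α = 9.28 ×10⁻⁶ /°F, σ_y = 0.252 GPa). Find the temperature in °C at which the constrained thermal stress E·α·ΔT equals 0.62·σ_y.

97.2 °C

E = 17980 ksi = 124.0 GPa.
α = 9.28×10⁻⁶/°F × 9/5 = 16.7×10⁻⁶/K.
σ_y = 0.252 GPa = 252.0 MPa.
E·α·ΔT = 156.2 MPa ⇒ ΔT = 156.2 / (124.0×10³ × 16.7×10⁻⁶) = 75.45 K.
T = 21.7 + 75.45 = 97.15 °C.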